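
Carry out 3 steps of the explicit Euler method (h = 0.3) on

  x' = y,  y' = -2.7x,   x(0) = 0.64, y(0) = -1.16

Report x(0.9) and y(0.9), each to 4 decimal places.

-0.7860, -1.7436

Euler on (x,y): x_{n+1} = x_n + h·x', y_{n+1} = y_n + h·y'.
0.000000: (0.640000, -1.160000); f=(-1.160000, -1.728000) → (0.292000, -1.678400)
0.300000: (0.292000, -1.678400); f=(-1.678400, -0.788400) → (-0.211520, -1.914920)
0.600000: (-0.211520, -1.914920); f=(-1.914920, 0.571104) → (-0.785996, -1.743589)
(x(0.9), y(0.9)) ≈ (-0.7860, -1.7436)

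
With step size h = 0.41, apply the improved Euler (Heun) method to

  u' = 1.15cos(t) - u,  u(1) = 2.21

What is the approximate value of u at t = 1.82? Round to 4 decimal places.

1.0443

Heun: k1 = f(t_n, u_n); k2 = f(t_n + h, u_n + h·k1); u_{n+1} = u_n + (h/2)·(k1 + k2).
t=1.000000, u=2.210000:
  k1 = f(1.000000, 2.210000) = -1.588652
  k2 = f(1.410000, 1.558653) = -1.374533
  u ← 2.210000 + (0.41/2)·(-1.588652 + (-1.374533)) = 1.602547
t=1.410000, u=1.602547:
  k1 = f(1.410000, 1.602547) = -1.418427
  k2 = f(1.820000, 1.020992) = -1.304619
  u ← 1.602547 + (0.41/2)·(-1.418427 + (-1.304619)) = 1.044323
u(1.82) ≈ 1.0443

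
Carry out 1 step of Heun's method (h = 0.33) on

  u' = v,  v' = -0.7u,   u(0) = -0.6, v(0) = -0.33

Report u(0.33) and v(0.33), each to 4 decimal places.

-0.6860, -0.1788

Heun on (u,v): k1 = f(x_n, state_n); k2 = f(x_n + h, state_n + h·k1); state_{n+1} = state_n + (h/2)·(k1 + k2).
0.000000: (-0.600000, -0.330000)
  k1 = (-0.330000, 0.420000)
  predictor → (-0.708900, -0.191400)
  k2 = (-0.191400, 0.496230)
  → (-0.686031, -0.178822)
(u(0.33), v(0.33)) ≈ (-0.6860, -0.1788)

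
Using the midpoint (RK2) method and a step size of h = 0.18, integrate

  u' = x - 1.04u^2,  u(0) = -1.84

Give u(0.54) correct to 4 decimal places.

Midpoint: k1 = f(x_n, u_n); k2 = f(x_n + h/2, u_n + (h/2)·k1); u_{n+1} = u_n + h·k2.
x=0.000000, u=-1.840000:
  k1 = f(0.000000, -1.840000) = -3.521024
  k2 = f(0.090000, -2.156892) = -4.748271
  u ← -1.840000 + 0.18·(-4.748271) = -2.694689
x=0.180000, u=-2.694689:
  k1 = f(0.180000, -2.694689) = -7.371802
  k2 = f(0.270000, -3.358151) = -11.458265
  u ← -2.694689 + 0.18·(-11.458265) = -4.757176
x=0.360000, u=-4.757176:
  k1 = f(0.360000, -4.757176) = -23.175957
  k2 = f(0.450000, -6.843013) = -48.249895
  u ← -4.757176 + 0.18·(-48.249895) = -13.442158
u(0.54) ≈ -13.4422

-13.4422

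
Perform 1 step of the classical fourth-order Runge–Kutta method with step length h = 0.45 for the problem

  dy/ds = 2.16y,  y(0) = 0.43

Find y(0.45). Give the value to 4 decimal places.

1.1329

RK4: k1 = f(s_n, y_n); k2 = f(s_n + h/2, y_n + (h/2)·k1); k3 = f(s_n + h/2, y_n + (h/2)·k2); k4 = f(s_n + h, y_n + h·k3); y_{n+1} = y_n + (h/6)·(k1 + 2k2 + 2k3 + k4).
s=0.000000, y=0.430000:
  k1 = f(0.000000, 0.430000) = 0.928800
  k2 = f(0.225000, 0.638980) = 1.380197
  k3 = f(0.225000, 0.740544) = 1.599576
  k4 = f(0.450000, 1.149809) = 2.483588
  y ← 0.430000 + (0.45/6)·(k1 + 2k2 + 2k3 + k4) = 1.132895
y(0.45) ≈ 1.1329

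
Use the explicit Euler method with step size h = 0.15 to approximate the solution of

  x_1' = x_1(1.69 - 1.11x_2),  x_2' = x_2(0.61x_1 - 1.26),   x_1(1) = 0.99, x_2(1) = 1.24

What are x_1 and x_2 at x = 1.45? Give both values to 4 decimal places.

Euler on (x_1,x_2): x_1_{n+1} = x_1_n + h·x_1', x_2_{n+1} = x_2_n + h·x_2'.
1.000000: (0.990000, 1.240000); f=(0.310464, -0.813564) → (1.036570, 1.117965)
1.150000: (1.036570, 1.117965); f=(0.465480, -0.701739) → (1.106392, 1.012705)
1.300000: (1.106392, 1.012705); f=(0.626105, -0.592535) → (1.200307, 0.923824)
(x_1(1.45), x_2(1.45)) ≈ (1.2003, 0.9238)

1.2003, 0.9238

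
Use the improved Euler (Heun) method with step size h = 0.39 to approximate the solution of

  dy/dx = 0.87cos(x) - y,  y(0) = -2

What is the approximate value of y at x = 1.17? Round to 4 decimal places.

-0.2351

Heun: k1 = f(x_n, y_n); k2 = f(x_n + h, y_n + h·k1); y_{n+1} = y_n + (h/2)·(k1 + k2).
x=0.000000, y=-2.000000:
  k1 = f(0.000000, -2.000000) = 2.870000
  k2 = f(0.390000, -0.880700) = 1.685371
  y ← -2.000000 + (0.39/2)·(2.870000 + 1.685371) = -1.111703
x=0.390000, y=-1.111703:
  k1 = f(0.390000, -1.111703) = 1.916374
  k2 = f(0.780000, -0.364317) = 0.982812
  y ← -1.111703 + (0.39/2)·(1.916374 + 0.982812) = -0.546362
x=0.780000, y=-0.546362:
  k1 = f(0.780000, -0.546362) = 1.164856
  k2 = f(1.170000, -0.092068) = 0.431500
  y ← -0.546362 + (0.39/2)·(1.164856 + 0.431500) = -0.235072
y(1.17) ≈ -0.2351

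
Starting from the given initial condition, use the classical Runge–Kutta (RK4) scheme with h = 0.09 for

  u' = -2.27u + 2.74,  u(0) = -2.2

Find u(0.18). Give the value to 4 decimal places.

RK4: k1 = f(x_n, u_n); k2 = f(x_n + h/2, u_n + (h/2)·k1); k3 = f(x_n + h/2, u_n + (h/2)·k2); k4 = f(x_n + h, u_n + h·k3); u_{n+1} = u_n + (h/6)·(k1 + 2k2 + 2k3 + k4).
x=0.000000, u=-2.200000:
  k1 = f(0.000000, -2.200000) = 7.734000
  k2 = f(0.045000, -1.851970) = 6.943972
  k3 = f(0.045000, -1.887521) = 7.024673
  k4 = f(0.090000, -1.567779) = 6.298859
  u ← -2.200000 + (0.09/6)·(k1 + 2k2 + 2k3 + k4) = -1.570448
x=0.090000, u=-1.570448:
  k1 = f(0.090000, -1.570448) = 6.304916
  k2 = f(0.135000, -1.286727) = 5.660869
  k3 = f(0.135000, -1.315709) = 5.726659
  k4 = f(0.180000, -1.055048) = 5.134960
  u ← -1.570448 + (0.09/6)·(k1 + 2k2 + 2k3 + k4) = -1.057224
u(0.18) ≈ -1.0572

-1.0572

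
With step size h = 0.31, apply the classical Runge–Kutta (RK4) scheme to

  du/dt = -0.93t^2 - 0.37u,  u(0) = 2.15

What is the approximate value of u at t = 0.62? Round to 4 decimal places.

1.6394

RK4: k1 = f(t_n, u_n); k2 = f(t_n + h/2, u_n + (h/2)·k1); k3 = f(t_n + h/2, u_n + (h/2)·k2); k4 = f(t_n + h, u_n + h·k3); u_{n+1} = u_n + (h/6)·(k1 + 2k2 + 2k3 + k4).
t=0.000000, u=2.150000:
  k1 = f(0.000000, 2.150000) = -0.795500
  k2 = f(0.155000, 2.026698) = -0.772221
  k3 = f(0.155000, 2.030306) = -0.773556
  k4 = f(0.310000, 1.910198) = -0.796146
  u ← 2.150000 + (0.31/6)·(k1 + 2k2 + 2k3 + k4) = 1.908035
t=0.310000, u=1.908035:
  k1 = f(0.310000, 1.908035) = -0.795346
  k2 = f(0.465000, 1.784756) = -0.861449
  k3 = f(0.465000, 1.774510) = -0.857658
  k4 = f(0.620000, 1.642161) = -0.965091
  u ← 1.908035 + (0.31/6)·(k1 + 2k2 + 2k3 + k4) = 1.639438
u(0.62) ≈ 1.6394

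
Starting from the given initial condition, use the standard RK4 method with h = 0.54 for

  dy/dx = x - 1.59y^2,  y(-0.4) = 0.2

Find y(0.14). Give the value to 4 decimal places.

RK4: k1 = f(x_n, y_n); k2 = f(x_n + h/2, y_n + (h/2)·k1); k3 = f(x_n + h/2, y_n + (h/2)·k2); k4 = f(x_n + h, y_n + h·k3); y_{n+1} = y_n + (h/6)·(k1 + 2k2 + 2k3 + k4).
x=-0.400000, y=0.200000:
  k1 = f(-0.400000, 0.200000) = -0.463600
  k2 = f(-0.130000, 0.074828) = -0.138903
  k3 = f(-0.130000, 0.162496) = -0.171984
  k4 = f(0.140000, 0.107129) = 0.121752
  y ← 0.200000 + (0.54/6)·(k1 + 2k2 + 2k3 + k4) = 0.113274
y(0.14) ≈ 0.1133

0.1133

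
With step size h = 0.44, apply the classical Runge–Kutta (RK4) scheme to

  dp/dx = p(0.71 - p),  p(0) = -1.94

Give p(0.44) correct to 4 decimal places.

-19.0610

RK4: k1 = f(x_n, p_n); k2 = f(x_n + h/2, p_n + (h/2)·k1); k3 = f(x_n + h/2, p_n + (h/2)·k2); k4 = f(x_n + h, p_n + h·k3); p_{n+1} = p_n + (h/6)·(k1 + 2k2 + 2k3 + k4).
x=0.000000, p=-1.940000:
  k1 = f(0.000000, -1.940000) = -5.141000
  k2 = f(0.220000, -3.071020) = -11.611588
  k3 = f(0.220000, -4.494549) = -23.392104
  k4 = f(0.440000, -12.232526) = -158.319781
  p ← -1.940000 + (0.44/6)·(k1 + 2k2 + 2k3 + k4) = -19.060999
p(0.44) ≈ -19.0610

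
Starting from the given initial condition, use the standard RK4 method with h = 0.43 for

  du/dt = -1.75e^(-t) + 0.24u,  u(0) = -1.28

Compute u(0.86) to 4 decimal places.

-2.7111

RK4: k1 = f(t_n, u_n); k2 = f(t_n + h/2, u_n + (h/2)·k1); k3 = f(t_n + h/2, u_n + (h/2)·k2); k4 = f(t_n + h, u_n + h·k3); u_{n+1} = u_n + (h/6)·(k1 + 2k2 + 2k3 + k4).
t=0.000000, u=-1.280000:
  k1 = f(0.000000, -1.280000) = -2.057200
  k2 = f(0.215000, -1.722298) = -1.824799
  k3 = f(0.215000, -1.672332) = -1.812807
  k4 = f(0.430000, -2.059507) = -1.632673
  u ← -1.280000 + (0.43/6)·(k1 + 2k2 + 2k3 + k4) = -2.065831
t=0.430000, u=-2.065831:
  k1 = f(0.430000, -2.065831) = -1.634190
  k2 = f(0.645000, -2.417182) = -1.498283
  k3 = f(0.645000, -2.387962) = -1.491270
  k4 = f(0.860000, -2.707077) = -1.390232
  u ← -2.065831 + (0.43/6)·(k1 + 2k2 + 2k3 + k4) = -2.711084
u(0.86) ≈ -2.7111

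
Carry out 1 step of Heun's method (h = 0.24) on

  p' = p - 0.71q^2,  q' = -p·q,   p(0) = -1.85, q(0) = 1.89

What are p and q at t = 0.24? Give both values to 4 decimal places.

-3.3593, 3.2602

Heun on (p,q): k1 = f(t_n, state_n); k2 = f(t_n + h, state_n + h·k1); state_{n+1} = state_n + (h/2)·(k1 + k2).
0.000000: (-1.850000, 1.890000)
  k1 = (-4.386191, 3.496500)
  predictor → (-2.902686, 2.729160)
  k2 = (-8.190989, 7.921894)
  → (-3.359262, 3.260207)
(p(0.24), q(0.24)) ≈ (-3.3593, 3.2602)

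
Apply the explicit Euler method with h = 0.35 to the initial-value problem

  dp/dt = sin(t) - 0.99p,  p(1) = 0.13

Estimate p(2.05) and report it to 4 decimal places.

Euler: p_{n+1} = p_n + h·f(t_n, p_n).
t=1.000000, p=0.130000: f=0.712771 → p ← 0.130000 + 0.35·0.712771 = 0.379470
t=1.350000, p=0.379470: f=0.600048 → p ← 0.379470 + 0.35·0.600048 = 0.589487
t=1.700000, p=0.589487: f=0.408073 → p ← 0.589487 + 0.35·0.408073 = 0.732312
p(2.05) ≈ 0.7323

0.7323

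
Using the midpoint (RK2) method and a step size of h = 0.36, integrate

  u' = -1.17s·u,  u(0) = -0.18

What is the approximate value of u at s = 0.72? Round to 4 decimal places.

Midpoint: k1 = f(s_n, u_n); k2 = f(s_n + h/2, u_n + (h/2)·k1); u_{n+1} = u_n + h·k2.
s=0.000000, u=-0.180000:
  k1 = f(0.000000, -0.180000) = 0.000000
  k2 = f(0.180000, -0.180000) = 0.037908
  u ← -0.180000 + 0.36·0.037908 = -0.166353
s=0.360000, u=-0.166353:
  k1 = f(0.360000, -0.166353) = 0.070068
  k2 = f(0.540000, -0.153741) = 0.097133
  u ← -0.166353 + 0.36·0.097133 = -0.131385
u(0.72) ≈ -0.1314

-0.1314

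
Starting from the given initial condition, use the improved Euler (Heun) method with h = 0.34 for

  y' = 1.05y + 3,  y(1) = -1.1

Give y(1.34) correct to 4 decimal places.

-0.3607

Heun: k1 = f(x_n, y_n); k2 = f(x_n + h, y_n + h·k1); y_{n+1} = y_n + (h/2)·(k1 + k2).
x=1.000000, y=-1.100000:
  k1 = f(1.000000, -1.100000) = 1.845000
  k2 = f(1.340000, -0.472700) = 2.503665
  y ← -1.100000 + (0.34/2)·(1.845000 + 2.503665) = -0.360727
y(1.34) ≈ -0.3607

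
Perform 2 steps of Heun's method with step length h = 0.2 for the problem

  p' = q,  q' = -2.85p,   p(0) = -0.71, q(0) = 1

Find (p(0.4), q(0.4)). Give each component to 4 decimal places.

-0.1732, 1.5385

Heun on (p,q): k1 = f(t_n, state_n); k2 = f(t_n + h, state_n + h·k1); state_{n+1} = state_n + (h/2)·(k1 + k2).
0.000000: (-0.710000, 1.000000)
  k1 = (1.000000, 2.023500)
  predictor → (-0.510000, 1.404700)
  k2 = (1.404700, 1.453500)
  → (-0.469530, 1.347700)
0.200000: (-0.469530, 1.347700)
  k1 = (1.347700, 1.338160)
  predictor → (-0.199990, 1.615332)
  k2 = (1.615332, 0.569971)
  → (-0.173227, 1.538513)
(p(0.4), q(0.4)) ≈ (-0.1732, 1.5385)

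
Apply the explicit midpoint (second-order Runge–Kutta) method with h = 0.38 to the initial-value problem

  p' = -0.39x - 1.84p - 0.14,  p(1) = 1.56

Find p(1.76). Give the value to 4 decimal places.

0.1812

Midpoint: k1 = f(x_n, p_n); k2 = f(x_n + h/2, p_n + (h/2)·k1); p_{n+1} = p_n + h·k2.
x=1.000000, p=1.560000:
  k1 = f(1.000000, 1.560000) = -3.400400
  k2 = f(1.190000, 0.913924) = -2.285720
  p ← 1.560000 + 0.38·(-2.285720) = 0.691426
x=1.380000, p=0.691426:
  k1 = f(1.380000, 0.691426) = -1.950424
  k2 = f(1.570000, 0.320846) = -1.342656
  p ← 0.691426 + 0.38·(-1.342656) = 0.181217
p(1.76) ≈ 0.1812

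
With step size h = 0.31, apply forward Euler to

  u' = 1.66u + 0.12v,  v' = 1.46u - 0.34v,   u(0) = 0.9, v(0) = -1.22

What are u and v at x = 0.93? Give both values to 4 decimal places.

Euler on (u,v): u_{n+1} = u_n + h·u', v_{n+1} = v_n + h·v'.
0.000000: (0.900000, -1.220000); f=(1.347600, 1.728800) → (1.317756, -0.684072)
0.310000: (1.317756, -0.684072); f=(2.105386, 2.156508) → (1.970426, -0.015554)
0.620000: (1.970426, -0.015554); f=(3.269040, 2.882110) → (2.983828, 0.877900)
(u(0.93), v(0.93)) ≈ (2.9838, 0.8779)

2.9838, 0.8779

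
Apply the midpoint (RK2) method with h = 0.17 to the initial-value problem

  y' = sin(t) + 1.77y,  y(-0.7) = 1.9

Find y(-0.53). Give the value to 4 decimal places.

Midpoint: k1 = f(t_n, y_n); k2 = f(t_n + h/2, y_n + (h/2)·k1); y_{n+1} = y_n + h·k2.
t=-0.700000, y=1.900000:
  k1 = f(-0.700000, 1.900000) = 2.718782
  k2 = f(-0.615000, 2.131096) = 3.195082
  y ← 1.900000 + 0.17·3.195082 = 2.443164
y(-0.53) ≈ 2.4432

2.4432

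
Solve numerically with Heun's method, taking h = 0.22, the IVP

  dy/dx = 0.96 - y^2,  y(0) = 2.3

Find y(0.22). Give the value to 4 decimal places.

Heun: k1 = f(x_n, y_n); k2 = f(x_n + h, y_n + h·k1); y_{n+1} = y_n + (h/2)·(k1 + k2).
x=0.000000, y=2.300000:
  k1 = f(0.000000, 2.300000) = -4.330000
  k2 = f(0.220000, 1.347400) = -0.855487
  y ← 2.300000 + (0.22/2)·(-4.330000 + (-0.855487)) = 1.729596
y(0.22) ≈ 1.7296

1.7296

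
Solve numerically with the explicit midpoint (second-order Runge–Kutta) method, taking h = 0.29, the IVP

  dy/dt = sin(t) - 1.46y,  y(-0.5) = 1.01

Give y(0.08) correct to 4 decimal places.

0.3947

Midpoint: k1 = f(t_n, y_n); k2 = f(t_n + h/2, y_n + (h/2)·k1); y_{n+1} = y_n + h·k2.
t=-0.500000, y=1.010000:
  k1 = f(-0.500000, 1.010000) = -1.954026
  k2 = f(-0.355000, 0.726666) = -1.408523
  y ← 1.010000 + 0.29·(-1.408523) = 0.601528
t=-0.210000, y=0.601528:
  k1 = f(-0.210000, 0.601528) = -1.086691
  k2 = f(-0.065000, 0.443958) = -0.713133
  y ← 0.601528 + 0.29·(-0.713133) = 0.394720
y(0.08) ≈ 0.3947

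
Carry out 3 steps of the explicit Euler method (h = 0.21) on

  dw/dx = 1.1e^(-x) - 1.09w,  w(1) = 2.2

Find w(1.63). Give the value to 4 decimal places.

1.1682

Euler: w_{n+1} = w_n + h·f(x_n, w_n).
x=1.000000, w=2.200000: f=-1.993333 → w ← 2.200000 + 0.21·(-1.993333) = 1.781400
x=1.210000, w=1.781400: f=-1.613709 → w ← 1.781400 + 0.21·(-1.613709) = 1.442521
x=1.420000, w=1.442521: f=-1.306463 → w ← 1.442521 + 0.21·(-1.306463) = 1.168164
w(1.63) ≈ 1.1682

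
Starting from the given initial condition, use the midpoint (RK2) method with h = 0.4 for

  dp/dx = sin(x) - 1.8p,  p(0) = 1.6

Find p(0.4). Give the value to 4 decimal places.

0.9422

Midpoint: k1 = f(x_n, p_n); k2 = f(x_n + h/2, p_n + (h/2)·k1); p_{n+1} = p_n + h·k2.
x=0.000000, p=1.600000:
  k1 = f(0.000000, 1.600000) = -2.880000
  k2 = f(0.200000, 1.024000) = -1.644531
  p ← 1.600000 + 0.4·(-1.644531) = 0.942188
p(0.4) ≈ 0.9422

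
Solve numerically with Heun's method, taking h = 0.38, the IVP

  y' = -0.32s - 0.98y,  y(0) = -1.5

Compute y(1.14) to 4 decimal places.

Heun: k1 = f(s_n, y_n); k2 = f(s_n + h, y_n + h·k1); y_{n+1} = y_n + (h/2)·(k1 + k2).
s=0.000000, y=-1.500000:
  k1 = f(0.000000, -1.500000) = 1.470000
  k2 = f(0.380000, -0.941400) = 0.800972
  y ← -1.500000 + (0.38/2)·(1.470000 + 0.800972) = -1.068515
s=0.380000, y=-1.068515:
  k1 = f(0.380000, -1.068515) = 0.925545
  k2 = f(0.760000, -0.716808) = 0.459272
  y ← -1.068515 + (0.38/2)·(0.925545 + 0.459272) = -0.805400
s=0.760000, y=-0.805400:
  k1 = f(0.760000, -0.805400) = 0.546092
  k2 = f(1.140000, -0.597885) = 0.221127
  y ← -0.805400 + (0.38/2)·(0.546092 + 0.221127) = -0.659628
y(1.14) ≈ -0.6596

-0.6596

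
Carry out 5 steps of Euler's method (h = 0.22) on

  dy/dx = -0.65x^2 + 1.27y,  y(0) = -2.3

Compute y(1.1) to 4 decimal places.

Euler: y_{n+1} = y_n + h·f(x_n, y_n).
x=0.000000, y=-2.300000: f=-2.921000 → y ← -2.300000 + 0.22·(-2.921000) = -2.942620
x=0.220000, y=-2.942620: f=-3.768587 → y ← -2.942620 + 0.22·(-3.768587) = -3.771709
x=0.440000, y=-3.771709: f=-4.915911 → y ← -3.771709 + 0.22·(-4.915911) = -4.853210
x=0.660000, y=-4.853210: f=-6.446716 → y ← -4.853210 + 0.22·(-6.446716) = -6.271487
x=0.880000, y=-6.271487: f=-8.468149 → y ← -6.271487 + 0.22·(-8.468149) = -8.134480
y(1.1) ≈ -8.1345

-8.1345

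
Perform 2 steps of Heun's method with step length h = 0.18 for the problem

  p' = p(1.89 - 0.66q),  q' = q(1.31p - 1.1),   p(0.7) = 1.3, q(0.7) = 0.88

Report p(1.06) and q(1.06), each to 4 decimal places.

Heun on (p,q): k1 = f(x_n, state_n); k2 = f(x_n + h, state_n + h·k1); state_{n+1} = state_n + (h/2)·(k1 + k2).
0.700000: (1.300000, 0.880000)
  k1 = (1.701960, 0.530640)
  predictor → (1.606353, 0.975515)
  k2 = (2.001773, 0.979732)
  → (1.633336, 1.015933)
0.880000: (1.633336, 1.015933)
  k1 = (1.991827, 1.056236)
  predictor → (1.991865, 1.206056)
  k2 = (2.179106, 1.820352)
  → (2.008720, 1.274826)
(p(1.06), q(1.06)) ≈ (2.0087, 1.2748)

2.0087, 1.2748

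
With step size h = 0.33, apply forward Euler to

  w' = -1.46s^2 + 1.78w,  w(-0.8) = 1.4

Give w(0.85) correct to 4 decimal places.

11.5458

Euler: w_{n+1} = w_n + h·f(s_n, w_n).
s=-0.800000, w=1.400000: f=1.557600 → w ← 1.400000 + 0.33·1.557600 = 1.914008
s=-0.470000, w=1.914008: f=3.084420 → w ← 1.914008 + 0.33·3.084420 = 2.931867
s=-0.140000, w=2.931867: f=5.190107 → w ← 2.931867 + 0.33·5.190107 = 4.644602
s=0.190000, w=4.644602: f=8.214685 → w ← 4.644602 + 0.33·8.214685 = 7.355448
s=0.520000, w=7.355448: f=12.697914 → w ← 7.355448 + 0.33·12.697914 = 11.545760
w(0.85) ≈ 11.5458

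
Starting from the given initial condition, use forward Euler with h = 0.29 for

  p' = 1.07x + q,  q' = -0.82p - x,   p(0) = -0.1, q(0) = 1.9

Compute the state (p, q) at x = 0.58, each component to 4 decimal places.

1.0989, 1.7324

Euler on (p,q): p_{n+1} = p_n + h·p', q_{n+1} = q_n + h·q'.
0.000000: (-0.100000, 1.900000); f=(1.900000, 0.082000) → (0.451000, 1.923780)
0.290000: (0.451000, 1.923780); f=(2.234080, -0.659820) → (1.098883, 1.732432)
(p(0.58), q(0.58)) ≈ (1.0989, 1.7324)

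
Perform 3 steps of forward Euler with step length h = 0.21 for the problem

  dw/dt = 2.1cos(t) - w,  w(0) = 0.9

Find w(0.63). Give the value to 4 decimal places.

1.4624

Euler: w_{n+1} = w_n + h·f(t_n, w_n).
t=0.000000, w=0.900000: f=1.200000 → w ← 0.900000 + 0.21·1.200000 = 1.152000
t=0.210000, w=1.152000: f=0.901865 → w ← 1.152000 + 0.21·0.901865 = 1.341392
t=0.420000, w=1.341392: f=0.576095 → w ← 1.341392 + 0.21·0.576095 = 1.462372
w(0.63) ≈ 1.4624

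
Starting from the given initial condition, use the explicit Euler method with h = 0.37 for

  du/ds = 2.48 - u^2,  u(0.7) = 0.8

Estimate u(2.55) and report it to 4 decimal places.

Euler: u_{n+1} = u_n + h·f(s_n, u_n).
s=0.700000, u=0.800000: f=1.840000 → u ← 0.800000 + 0.37·1.840000 = 1.480800
s=1.070000, u=1.480800: f=0.287231 → u ← 1.480800 + 0.37·0.287231 = 1.587076
s=1.440000, u=1.587076: f=-0.038809 → u ← 1.587076 + 0.37·(-0.038809) = 1.572716
s=1.810000, u=1.572716: f=0.006563 → u ← 1.572716 + 0.37·0.006563 = 1.575145
s=2.180000, u=1.575145: f=-0.001081 → u ← 1.575145 + 0.37·(-0.001081) = 1.574745
u(2.55) ≈ 1.5747

1.5747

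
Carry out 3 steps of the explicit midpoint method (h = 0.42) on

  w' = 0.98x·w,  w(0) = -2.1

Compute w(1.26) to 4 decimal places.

Midpoint: k1 = f(x_n, w_n); k2 = f(x_n + h/2, w_n + (h/2)·k1); w_{n+1} = w_n + h·k2.
x=0.000000, w=-2.100000:
  k1 = f(0.000000, -2.100000) = 0.000000
  k2 = f(0.210000, -2.100000) = -0.432180
  w ← -2.100000 + 0.42·(-0.432180) = -2.281516
x=0.420000, w=-2.281516:
  k1 = f(0.420000, -2.281516) = -0.939072
  k2 = f(0.630000, -2.478721) = -1.530362
  w ← -2.281516 + 0.42·(-1.530362) = -2.924268
x=0.840000, w=-2.924268:
  k1 = f(0.840000, -2.924268) = -2.407257
  k2 = f(1.050000, -3.429792) = -3.529256
  w ← -2.924268 + 0.42·(-3.529256) = -4.406555
w(1.26) ≈ -4.4066

-4.4066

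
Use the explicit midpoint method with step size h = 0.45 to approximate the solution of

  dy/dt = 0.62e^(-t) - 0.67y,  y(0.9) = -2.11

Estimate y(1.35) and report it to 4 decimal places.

Midpoint: k1 = f(t_n, y_n); k2 = f(t_n + h/2, y_n + (h/2)·k1); y_{n+1} = y_n + h·k2.
t=0.900000, y=-2.110000:
  k1 = f(0.900000, -2.110000) = 1.665773
  k2 = f(1.125000, -1.735201) = 1.363869
  y ← -2.110000 + 0.45·1.363869 = -1.496259
y(1.35) ≈ -1.4963

-1.4963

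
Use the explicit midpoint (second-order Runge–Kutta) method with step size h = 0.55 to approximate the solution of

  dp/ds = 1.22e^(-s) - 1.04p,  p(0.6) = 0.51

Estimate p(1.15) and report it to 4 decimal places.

Midpoint: k1 = f(s_n, p_n); k2 = f(s_n + h/2, p_n + (h/2)·k1); p_{n+1} = p_n + h·k2.
s=0.600000, p=0.510000:
  k1 = f(0.600000, 0.510000) = 0.139150
  k2 = f(0.875000, 0.548266) = -0.061625
  p ← 0.510000 + 0.55·(-0.061625) = 0.476106
p(1.15) ≈ 0.4761

0.4761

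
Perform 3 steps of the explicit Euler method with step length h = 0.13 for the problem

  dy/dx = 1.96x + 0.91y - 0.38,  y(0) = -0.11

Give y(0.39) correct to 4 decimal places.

Euler: y_{n+1} = y_n + h·f(x_n, y_n).
x=0.000000, y=-0.110000: f=-0.480100 → y ← -0.110000 + 0.13·(-0.480100) = -0.172413
x=0.130000, y=-0.172413: f=-0.282096 → y ← -0.172413 + 0.13·(-0.282096) = -0.209085
x=0.260000, y=-0.209085: f=-0.060668 → y ← -0.209085 + 0.13·(-0.060668) = -0.216972
y(0.39) ≈ -0.2170

-0.2170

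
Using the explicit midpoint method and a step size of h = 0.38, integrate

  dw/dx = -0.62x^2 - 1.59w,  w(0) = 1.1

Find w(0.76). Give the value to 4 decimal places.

0.2967

Midpoint: k1 = f(x_n, w_n); k2 = f(x_n + h/2, w_n + (h/2)·k1); w_{n+1} = w_n + h·k2.
x=0.000000, w=1.100000:
  k1 = f(0.000000, 1.100000) = -1.749000
  k2 = f(0.190000, 0.767690) = -1.243009
  w ← 1.100000 + 0.38·(-1.243009) = 0.627657
x=0.380000, w=0.627657:
  k1 = f(0.380000, 0.627657) = -1.087502
  k2 = f(0.570000, 0.421031) = -0.870878
  w ← 0.627657 + 0.38·(-0.870878) = 0.296723
w(0.76) ≈ 0.2967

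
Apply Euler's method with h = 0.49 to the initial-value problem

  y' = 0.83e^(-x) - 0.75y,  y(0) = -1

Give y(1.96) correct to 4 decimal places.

0.2326

Euler: y_{n+1} = y_n + h·f(x_n, y_n).
x=0.000000, y=-1.000000: f=1.580000 → y ← -1.000000 + 0.49·1.580000 = -0.225800
x=0.490000, y=-0.225800: f=0.677830 → y ← -0.225800 + 0.49·0.677830 = 0.106337
x=0.980000, y=0.106337: f=0.231756 → y ← 0.106337 + 0.49·0.231756 = 0.219897
x=1.470000, y=0.219897: f=0.025915 → y ← 0.219897 + 0.49·0.025915 = 0.232596
y(1.96) ≈ 0.2326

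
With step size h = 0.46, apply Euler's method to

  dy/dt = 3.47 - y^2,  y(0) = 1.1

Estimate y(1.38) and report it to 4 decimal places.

2.0040

Euler: y_{n+1} = y_n + h·f(t_n, y_n).
t=0.000000, y=1.100000: f=2.260000 → y ← 1.100000 + 0.46·2.260000 = 2.139600
t=0.460000, y=2.139600: f=-1.107888 → y ← 2.139600 + 0.46·(-1.107888) = 1.629971
t=0.920000, y=1.629971: f=0.813193 → y ← 1.629971 + 0.46·0.813193 = 2.004040
y(1.38) ≈ 2.0040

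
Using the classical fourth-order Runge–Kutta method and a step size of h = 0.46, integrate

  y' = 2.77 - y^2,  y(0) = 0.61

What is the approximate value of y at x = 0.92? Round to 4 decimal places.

1.5764

RK4: k1 = f(x_n, y_n); k2 = f(x_n + h/2, y_n + (h/2)·k1); k3 = f(x_n + h/2, y_n + (h/2)·k2); k4 = f(x_n + h, y_n + h·k3); y_{n+1} = y_n + (h/6)·(k1 + 2k2 + 2k3 + k4).
x=0.000000, y=0.610000:
  k1 = f(0.000000, 0.610000) = 2.397900
  k2 = f(0.230000, 1.161517) = 1.420878
  k3 = f(0.230000, 0.936802) = 1.892402
  k4 = f(0.460000, 1.480505) = 0.578105
  y ← 0.610000 + (0.46/6)·(k1 + 2k2 + 2k3 + k4) = 1.346197
x=0.460000, y=1.346197:
  k1 = f(0.460000, 1.346197) = 0.957754
  k2 = f(0.690000, 1.566480) = 0.316140
  k3 = f(0.690000, 1.418909) = 0.756698
  k4 = f(0.920000, 1.694278) = -0.100577
  y ← 1.346197 + (0.46/6)·(k1 + 2k2 + 2k3 + k4) = 1.576415
y(0.92) ≈ 1.5764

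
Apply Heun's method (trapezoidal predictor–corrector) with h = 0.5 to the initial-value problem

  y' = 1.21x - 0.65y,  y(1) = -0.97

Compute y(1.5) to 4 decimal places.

Heun: k1 = f(x_n, y_n); k2 = f(x_n + h, y_n + h·k1); y_{n+1} = y_n + (h/2)·(k1 + k2).
x=1.000000, y=-0.970000:
  k1 = f(1.000000, -0.970000) = 1.840500
  k2 = f(1.500000, -0.049750) = 1.847337
  y ← -0.970000 + (0.5/2)·(1.840500 + 1.847337) = -0.048041
y(1.5) ≈ -0.0480

-0.0480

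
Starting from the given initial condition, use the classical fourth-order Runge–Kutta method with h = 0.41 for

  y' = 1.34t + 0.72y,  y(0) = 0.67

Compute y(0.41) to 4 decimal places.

RK4: k1 = f(t_n, y_n); k2 = f(t_n + h/2, y_n + (h/2)·k1); k3 = f(t_n + h/2, y_n + (h/2)·k2); k4 = f(t_n + h, y_n + h·k3); y_{n+1} = y_n + (h/6)·(k1 + 2k2 + 2k3 + k4).
t=0.000000, y=0.670000:
  k1 = f(0.000000, 0.670000) = 0.482400
  k2 = f(0.205000, 0.768892) = 0.828302
  k3 = f(0.205000, 0.839802) = 0.879357
  k4 = f(0.410000, 1.030537) = 1.291386
  y ← 0.670000 + (0.41/6)·(k1 + 2k2 + 2k3 + k4) = 1.024589
y(0.41) ≈ 1.0246

1.0246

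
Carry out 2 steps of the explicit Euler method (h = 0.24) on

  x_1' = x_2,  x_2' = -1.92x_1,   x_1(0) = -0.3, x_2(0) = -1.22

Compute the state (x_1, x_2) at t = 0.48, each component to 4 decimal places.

Euler on (x_1,x_2): x_1_{n+1} = x_1_n + h·x_1', x_2_{n+1} = x_2_n + h·x_2'.
0.000000: (-0.300000, -1.220000); f=(-1.220000, 0.576000) → (-0.592800, -1.081760)
0.240000: (-0.592800, -1.081760); f=(-1.081760, 1.138176) → (-0.852422, -0.808598)
(x_1(0.48), x_2(0.48)) ≈ (-0.8524, -0.8086)

-0.8524, -0.8086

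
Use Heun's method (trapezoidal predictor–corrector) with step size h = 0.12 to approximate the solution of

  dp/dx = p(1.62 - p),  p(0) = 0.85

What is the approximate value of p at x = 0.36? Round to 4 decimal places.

1.0756

Heun: k1 = f(x_n, p_n); k2 = f(x_n + h, p_n + h·k1); p_{n+1} = p_n + (h/2)·(k1 + k2).
x=0.000000, p=0.850000:
  k1 = f(0.000000, 0.850000) = 0.654500
  k2 = f(0.120000, 0.928540) = 0.642048
  p ← 0.850000 + (0.12/2)·(0.654500 + 0.642048) = 0.927793
x=0.120000, p=0.927793:
  k1 = f(0.120000, 0.927793) = 0.642225
  k2 = f(0.240000, 1.004860) = 0.618130
  p ← 0.927793 + (0.12/2)·(0.642225 + 0.618130) = 1.003414
x=0.240000, p=1.003414:
  k1 = f(0.240000, 1.003414) = 0.618691
  k2 = f(0.360000, 1.077657) = 0.584460
  p ← 1.003414 + (0.12/2)·(0.618691 + 0.584460) = 1.075603
p(0.36) ≈ 1.0756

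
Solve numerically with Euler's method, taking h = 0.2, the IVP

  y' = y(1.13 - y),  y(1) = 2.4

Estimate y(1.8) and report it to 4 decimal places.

1.3391

Euler: y_{n+1} = y_n + h·f(s_n, y_n).
s=1.000000, y=2.400000: f=-3.048000 → y ← 2.400000 + 0.2·(-3.048000) = 1.790400
s=1.200000, y=1.790400: f=-1.182380 → y ← 1.790400 + 0.2·(-1.182380) = 1.553924
s=1.400000, y=1.553924: f=-0.658746 → y ← 1.553924 + 0.2·(-0.658746) = 1.422175
s=1.600000, y=1.422175: f=-0.415524 → y ← 1.422175 + 0.2·(-0.415524) = 1.339070
y(1.8) ≈ 1.3391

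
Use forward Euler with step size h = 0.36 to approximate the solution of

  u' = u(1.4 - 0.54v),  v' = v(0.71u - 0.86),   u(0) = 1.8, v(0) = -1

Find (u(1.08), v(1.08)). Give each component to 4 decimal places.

9.6822, -3.4549

Euler on (u,v): u_{n+1} = u_n + h·u', v_{n+1} = v_n + h·v'.
0.000000: (1.800000, -1.000000); f=(3.492000, -0.418000) → (3.057120, -1.150480)
0.360000: (3.057120, -1.150480); f=(6.179232, -1.507768) → (5.281643, -1.693276)
0.720000: (5.281643, -1.693276); f=(12.223673, -4.893512) → (9.682166, -3.454941)
(u(1.08), v(1.08)) ≈ (9.6822, -3.4549)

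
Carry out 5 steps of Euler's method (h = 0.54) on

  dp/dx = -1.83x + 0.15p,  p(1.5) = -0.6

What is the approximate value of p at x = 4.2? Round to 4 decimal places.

Euler: p_{n+1} = p_n + h·f(x_n, p_n).
x=1.500000, p=-0.600000: f=-2.835000 → p ← -0.600000 + 0.54·(-2.835000) = -2.130900
x=2.040000, p=-2.130900: f=-4.052835 → p ← -2.130900 + 0.54·(-4.052835) = -4.319431
x=2.580000, p=-4.319431: f=-5.369315 → p ← -4.319431 + 0.54·(-5.369315) = -7.218861
x=3.120000, p=-7.218861: f=-6.792429 → p ← -7.218861 + 0.54·(-6.792429) = -10.886773
x=3.660000, p=-10.886773: f=-8.330816 → p ← -10.886773 + 0.54·(-8.330816) = -15.385413
p(4.2) ≈ -15.3854

-15.3854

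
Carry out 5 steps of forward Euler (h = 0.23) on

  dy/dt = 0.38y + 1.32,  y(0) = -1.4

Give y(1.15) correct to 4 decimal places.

Euler: y_{n+1} = y_n + h·f(t_n, y_n).
t=0.000000, y=-1.400000: f=0.788000 → y ← -1.400000 + 0.23·0.788000 = -1.218760
t=0.230000, y=-1.218760: f=0.856871 → y ← -1.218760 + 0.23·0.856871 = -1.021680
t=0.460000, y=-1.021680: f=0.931762 → y ← -1.021680 + 0.23·0.931762 = -0.807374
t=0.690000, y=-0.807374: f=1.013198 → y ← -0.807374 + 0.23·1.013198 = -0.574339
t=0.920000, y=-0.574339: f=1.101751 → y ← -0.574339 + 0.23·1.101751 = -0.320936
y(1.15) ≈ -0.3209

-0.3209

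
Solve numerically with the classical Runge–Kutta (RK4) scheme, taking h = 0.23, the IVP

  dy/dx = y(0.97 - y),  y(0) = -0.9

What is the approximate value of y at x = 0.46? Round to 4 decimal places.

-2.9295

RK4: k1 = f(x_n, y_n); k2 = f(x_n + h/2, y_n + (h/2)·k1); k3 = f(x_n + h/2, y_n + (h/2)·k2); k4 = f(x_n + h, y_n + h·k3); y_{n+1} = y_n + (h/6)·(k1 + 2k2 + 2k3 + k4).
x=0.000000, y=-0.900000:
  k1 = f(0.000000, -0.900000) = -1.683000
  k2 = f(0.115000, -1.093545) = -2.256579
  k3 = f(0.115000, -1.159507) = -2.469177
  k4 = f(0.230000, -1.467911) = -3.578635
  y ← -0.900000 + (0.23/6)·(k1 + 2k2 + 2k3 + k4) = -1.464004
x=0.230000, y=-1.464004:
  k1 = f(0.230000, -1.464004) = -3.563392
  k2 = f(0.345000, -1.873794) = -5.328684
  k3 = f(0.345000, -2.076803) = -6.327608
  k4 = f(0.460000, -2.919354) = -11.354400
  y ← -1.464004 + (0.23/6)·(k1 + 2k2 + 2k3 + k4) = -2.929502
y(0.46) ≈ -2.9295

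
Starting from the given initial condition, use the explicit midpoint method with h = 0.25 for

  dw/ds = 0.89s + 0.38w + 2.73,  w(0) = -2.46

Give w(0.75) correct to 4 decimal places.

-0.6320

Midpoint: k1 = f(s_n, w_n); k2 = f(s_n + h/2, w_n + (h/2)·k1); w_{n+1} = w_n + h·k2.
s=0.000000, w=-2.460000:
  k1 = f(0.000000, -2.460000) = 1.795200
  k2 = f(0.125000, -2.235600) = 1.991722
  w ← -2.460000 + 0.25·1.991722 = -1.962069
s=0.250000, w=-1.962069:
  k1 = f(0.250000, -1.962069) = 2.206914
  k2 = f(0.375000, -1.686205) = 2.422992
  w ← -1.962069 + 0.25·2.422992 = -1.356322
s=0.500000, w=-1.356322:
  k1 = f(0.500000, -1.356322) = 2.659598
  k2 = f(0.625000, -1.023872) = 2.897179
  w ← -1.356322 + 0.25·2.897179 = -0.632027
w(0.75) ≈ -0.6320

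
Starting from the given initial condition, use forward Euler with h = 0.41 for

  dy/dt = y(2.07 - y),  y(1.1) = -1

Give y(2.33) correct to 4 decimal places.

-27.6912

Euler: y_{n+1} = y_n + h·f(t_n, y_n).
t=1.100000, y=-1.000000: f=-3.070000 → y ← -1.000000 + 0.41·(-3.070000) = -2.258700
t=1.510000, y=-2.258700: f=-9.777235 → y ← -2.258700 + 0.41·(-9.777235) = -6.267366
t=1.920000, y=-6.267366: f=-52.253327 → y ← -6.267366 + 0.41·(-52.253327) = -27.691230
y(2.33) ≈ -27.6912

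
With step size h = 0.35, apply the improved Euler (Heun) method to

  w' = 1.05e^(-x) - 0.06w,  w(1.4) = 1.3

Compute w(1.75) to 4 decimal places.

1.3493

Heun: k1 = f(x_n, w_n); k2 = f(x_n + h, w_n + h·k1); w_{n+1} = w_n + (h/2)·(k1 + k2).
x=1.400000, w=1.300000:
  k1 = f(1.400000, 1.300000) = 0.180927
  k2 = f(1.750000, 1.363324) = 0.100663
  w ← 1.300000 + (0.35/2)·(0.180927 + 0.100663) = 1.349278
w(1.75) ≈ 1.3493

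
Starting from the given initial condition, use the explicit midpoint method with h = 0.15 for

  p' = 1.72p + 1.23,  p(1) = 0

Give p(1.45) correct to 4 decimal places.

0.8246

Midpoint: k1 = f(t_n, p_n); k2 = f(t_n + h/2, p_n + (h/2)·k1); p_{n+1} = p_n + h·k2.
t=1.000000, p=0.000000:
  k1 = f(1.000000, 0.000000) = 1.230000
  k2 = f(1.075000, 0.092250) = 1.388670
  p ← 0.000000 + 0.15·1.388670 = 0.208300
t=1.150000, p=0.208300:
  k1 = f(1.150000, 0.208300) = 1.588277
  k2 = f(1.225000, 0.327421) = 1.793165
  p ← 0.208300 + 0.15·1.793165 = 0.477275
t=1.300000, p=0.477275:
  k1 = f(1.300000, 0.477275) = 2.050913
  k2 = f(1.375000, 0.631094) = 2.315481
  p ← 0.477275 + 0.15·2.315481 = 0.824597
p(1.45) ≈ 0.8246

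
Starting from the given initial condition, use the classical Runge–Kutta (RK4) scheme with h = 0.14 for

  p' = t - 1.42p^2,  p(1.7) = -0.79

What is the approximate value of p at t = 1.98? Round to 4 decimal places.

RK4: k1 = f(t_n, p_n); k2 = f(t_n + h/2, p_n + (h/2)·k1); k3 = f(t_n + h/2, p_n + (h/2)·k2); k4 = f(t_n + h, p_n + h·k3); p_{n+1} = p_n + (h/6)·(k1 + 2k2 + 2k3 + k4).
t=1.700000, p=-0.790000:
  k1 = f(1.700000, -0.790000) = 0.813778
  k2 = f(1.770000, -0.733036) = 1.006976
  k3 = f(1.770000, -0.719512) = 1.034870
  k4 = f(1.840000, -0.645118) = 1.249028
  p ← -0.790000 + (0.14/6)·(k1 + 2k2 + 2k3 + k4) = -0.646582
t=1.840000, p=-0.646582:
  k1 = f(1.840000, -0.646582) = 1.246344
  k2 = f(1.910000, -0.559338) = 1.465741
  k3 = f(1.910000, -0.543980) = 1.489802
  k4 = f(1.980000, -0.438009) = 1.707570
  p ← -0.646582 + (0.14/6)·(k1 + 2k2 + 2k3 + k4) = -0.439732
p(1.98) ≈ -0.4397

-0.4397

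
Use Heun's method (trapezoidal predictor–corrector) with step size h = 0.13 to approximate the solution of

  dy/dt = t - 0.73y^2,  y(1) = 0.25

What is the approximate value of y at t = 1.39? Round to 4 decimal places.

Heun: k1 = f(t_n, y_n); k2 = f(t_n + h, y_n + h·k1); y_{n+1} = y_n + (h/2)·(k1 + k2).
t=1.000000, y=0.250000:
  k1 = f(1.000000, 0.250000) = 0.954375
  k2 = f(1.130000, 0.374069) = 1.027853
  y ← 0.250000 + (0.13/2)·(0.954375 + 1.027853) = 0.378845
t=1.130000, y=0.378845:
  k1 = f(1.130000, 0.378845) = 1.025228
  k2 = f(1.260000, 0.512124) = 1.068542
  y ← 0.378845 + (0.13/2)·(1.025228 + 1.068542) = 0.514940
t=1.260000, y=0.514940:
  k1 = f(1.260000, 0.514940) = 1.066431
  k2 = f(1.390000, 0.653576) = 1.078172
  y ← 0.514940 + (0.13/2)·(1.066431 + 1.078172) = 0.654339
y(1.39) ≈ 0.6543

0.6543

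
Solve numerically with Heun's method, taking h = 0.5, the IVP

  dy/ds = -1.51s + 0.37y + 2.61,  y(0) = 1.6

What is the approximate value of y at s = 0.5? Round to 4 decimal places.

3.1603

Heun: k1 = f(s_n, y_n); k2 = f(s_n + h, y_n + h·k1); y_{n+1} = y_n + (h/2)·(k1 + k2).
s=0.000000, y=1.600000:
  k1 = f(0.000000, 1.600000) = 3.202000
  k2 = f(0.500000, 3.201000) = 3.039370
  y ← 1.600000 + (0.5/2)·(3.202000 + 3.039370) = 3.160343
y(0.5) ≈ 3.1603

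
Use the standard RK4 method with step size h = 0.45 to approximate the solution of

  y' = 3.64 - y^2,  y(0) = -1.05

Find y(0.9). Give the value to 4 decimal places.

RK4: k1 = f(t_n, y_n); k2 = f(t_n + h/2, y_n + (h/2)·k1); k3 = f(t_n + h/2, y_n + (h/2)·k2); k4 = f(t_n + h, y_n + h·k3); y_{n+1} = y_n + (h/6)·(k1 + 2k2 + 2k3 + k4).
t=0.000000, y=-1.050000:
  k1 = f(0.000000, -1.050000) = 2.537500
  k2 = f(0.225000, -0.479063) = 3.410499
  k3 = f(0.225000, -0.282638) = 3.560116
  k4 = f(0.450000, 0.552052) = 3.335238
  y ← -1.050000 + (0.45/6)·(k1 + 2k2 + 2k3 + k4) = 0.436048
t=0.450000, y=0.436048:
  k1 = f(0.450000, 0.436048) = 3.449862
  k2 = f(0.675000, 1.212267) = 2.170409
  k3 = f(0.675000, 0.924390) = 2.785504
  k4 = f(0.900000, 1.689524) = 0.785508
  y ← 0.436048 + (0.45/6)·(k1 + 2k2 + 2k3 + k4) = 1.497087
y(0.9) ≈ 1.4971

1.4971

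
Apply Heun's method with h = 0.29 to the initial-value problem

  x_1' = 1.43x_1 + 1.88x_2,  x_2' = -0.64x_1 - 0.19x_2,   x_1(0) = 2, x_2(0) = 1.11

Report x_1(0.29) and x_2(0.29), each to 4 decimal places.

3.6142, 0.5564

Heun on (x_1,x_2): k1 = f(t_n, state_n); k2 = f(t_n + h, state_n + h·k1); state_{n+1} = state_n + (h/2)·(k1 + k2).
0.000000: (2.000000, 1.110000)
  k1 = (4.946800, -1.490900)
  predictor → (3.434572, 0.677639)
  k2 = (6.185399, -2.326877)
  → (3.614169, 0.556422)
(x_1(0.29), x_2(0.29)) ≈ (3.6142, 0.5564)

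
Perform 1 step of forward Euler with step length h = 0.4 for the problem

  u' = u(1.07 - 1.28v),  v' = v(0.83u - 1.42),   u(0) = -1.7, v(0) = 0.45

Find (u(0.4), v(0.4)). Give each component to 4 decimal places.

Euler on (u,v): u_{n+1} = u_n + h·u', v_{n+1} = v_n + h·v'.
0.000000: (-1.700000, 0.450000); f=(-0.839800, -1.273950) → (-2.035920, -0.059580)
(u(0.4), v(0.4)) ≈ (-2.0359, -0.0596)

-2.0359, -0.0596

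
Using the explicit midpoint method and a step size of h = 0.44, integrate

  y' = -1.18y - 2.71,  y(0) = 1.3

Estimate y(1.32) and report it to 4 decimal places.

-1.4576

Midpoint: k1 = f(t_n, y_n); k2 = f(t_n + h/2, y_n + (h/2)·k1); y_{n+1} = y_n + h·k2.
t=0.000000, y=1.300000:
  k1 = f(0.000000, 1.300000) = -4.244000
  k2 = f(0.220000, 0.366320) = -3.142258
  y ← 1.300000 + 0.44·(-3.142258) = -0.082593
t=0.440000, y=-0.082593:
  k1 = f(0.440000, -0.082593) = -2.612540
  k2 = f(0.660000, -0.657352) = -1.934325
  y ← -0.082593 + 0.44·(-1.934325) = -0.933696
t=0.880000, y=-0.933696:
  k1 = f(0.880000, -0.933696) = -1.608239
  k2 = f(1.100000, -1.287509) = -1.190740
  y ← -0.933696 + 0.44·(-1.190740) = -1.457622
y(1.32) ≈ -1.4576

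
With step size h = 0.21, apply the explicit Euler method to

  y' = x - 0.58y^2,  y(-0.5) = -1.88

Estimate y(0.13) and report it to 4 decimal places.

Euler: y_{n+1} = y_n + h·f(x_n, y_n).
x=-0.500000, y=-1.880000: f=-2.549952 → y ← -1.880000 + 0.21·(-2.549952) = -2.415490
x=-0.290000, y=-2.415490: f=-3.674063 → y ← -2.415490 + 0.21·(-3.674063) = -3.187043
x=-0.080000, y=-3.187043: f=-5.971202 → y ← -3.187043 + 0.21·(-5.971202) = -4.440996
y(0.13) ≈ -4.4410

-4.4410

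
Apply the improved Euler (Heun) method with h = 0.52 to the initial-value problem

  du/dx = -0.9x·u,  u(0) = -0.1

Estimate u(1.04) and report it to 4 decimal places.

-0.0610

Heun: k1 = f(x_n, u_n); k2 = f(x_n + h, u_n + h·k1); u_{n+1} = u_n + (h/2)·(k1 + k2).
x=0.000000, u=-0.100000:
  k1 = f(0.000000, -0.100000) = 0.000000
  k2 = f(0.520000, -0.100000) = 0.046800
  u ← -0.100000 + (0.52/2)·(0.000000 + 0.046800) = -0.087832
x=0.520000, u=-0.087832:
  k1 = f(0.520000, -0.087832) = 0.041105
  k2 = f(1.040000, -0.066457) = 0.062204
  u ← -0.087832 + (0.52/2)·(0.041105 + 0.062204) = -0.060972
u(1.04) ≈ -0.0610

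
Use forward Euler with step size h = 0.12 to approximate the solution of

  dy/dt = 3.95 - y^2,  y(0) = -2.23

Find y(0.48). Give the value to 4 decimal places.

Euler: y_{n+1} = y_n + h·f(t_n, y_n).
t=0.000000, y=-2.230000: f=-1.022900 → y ← -2.230000 + 0.12·(-1.022900) = -2.352748
t=0.120000, y=-2.352748: f=-1.585423 → y ← -2.352748 + 0.12·(-1.585423) = -2.542999
t=0.240000, y=-2.542999: f=-2.516843 → y ← -2.542999 + 0.12·(-2.516843) = -2.845020
t=0.360000, y=-2.845020: f=-4.144138 → y ← -2.845020 + 0.12·(-4.144138) = -3.342317
y(0.48) ≈ -3.3423

-3.3423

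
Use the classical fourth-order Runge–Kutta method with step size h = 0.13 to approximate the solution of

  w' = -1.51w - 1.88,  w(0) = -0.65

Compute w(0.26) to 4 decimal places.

-0.8432

RK4: k1 = f(t_n, w_n); k2 = f(t_n + h/2, w_n + (h/2)·k1); k3 = f(t_n + h/2, w_n + (h/2)·k2); k4 = f(t_n + h, w_n + h·k3); w_{n+1} = w_n + (h/6)·(k1 + 2k2 + 2k3 + k4).
t=0.000000, w=-0.650000:
  k1 = f(0.000000, -0.650000) = -0.898500
  k2 = f(0.065000, -0.708403) = -0.810312
  k3 = f(0.065000, -0.702670) = -0.818968
  k4 = f(0.130000, -0.756466) = -0.737737
  w ← -0.650000 + (0.13/6)·(k1 + 2k2 + 2k3 + k4) = -0.756054
t=0.130000, w=-0.756054:
  k1 = f(0.130000, -0.756054) = -0.738359
  k2 = f(0.195000, -0.804047) = -0.665889
  k3 = f(0.195000, -0.799337) = -0.673002
  k4 = f(0.260000, -0.843544) = -0.606248
  w ← -0.756054 + (0.13/6)·(k1 + 2k2 + 2k3 + k4) = -0.843206
w(0.26) ≈ -0.8432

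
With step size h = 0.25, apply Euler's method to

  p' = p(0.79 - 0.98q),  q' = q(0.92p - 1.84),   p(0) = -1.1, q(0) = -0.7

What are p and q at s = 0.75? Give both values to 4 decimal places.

-2.2661, -0.0042

Euler on (p,q): p_{n+1} = p_n + h·p', q_{n+1} = q_n + h·q'.
0.000000: (-1.100000, -0.700000); f=(-1.623600, 1.996400) → (-1.505900, -0.200900)
0.250000: (-1.505900, -0.200900); f=(-1.486146, 0.647988) → (-1.877436, -0.038903)
0.500000: (-1.877436, -0.038903); f=(-1.554752, 0.138776) → (-2.266124, -0.004209)
(p(0.75), q(0.75)) ≈ (-2.2661, -0.0042)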